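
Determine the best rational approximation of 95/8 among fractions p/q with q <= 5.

Expand x = 95/8 as a continued fraction with the Euclidean algorithm:
  95 = 11*8 + 7, so a_0 = 11.
  8 = 1*7 + 1, so a_1 = 1.
  7 = 7*1 + 0, so a_2 = 7.
so x = [11; 1, 7].
Convergents (p_i = a_i*p_{i-1} + p_{i-2}, q_i = a_i*q_{i-1} + q_{i-2} with p_{-2}=0, p_{-1}=1, q_{-2}=1, q_{-1}=0), until the denominator exceeds 5:
  i=0: a_0=11, p_0 = 11*1 + 0 = 11, q_0 = 11*0 + 1 = 1.
  i=1: a_1=1, p_1 = 1*11 + 1 = 12, q_1 = 1*1 + 0 = 1.
  i=2: a_2=7, p_2 = 7*12 + 11 = 95, q_2 = 7*1 + 1 = 8.
q_2 = 8 > 5, so the last convergent with denominator <= 5 is p_1/q_1 = 12/1.
The closest fraction with denominator <= 5 is either p_1/q_1 or the intermediate fraction (k*p_1 + p_0)/(k*q_1 + q_0) with the largest k >= 1 whose denominator stays <= 5; these approach x as k grows, and every other convergent or intermediate fraction in range is farther away.
Largest k: floor((5 - q_0)/q_1) = floor((5 - 1)/1) = 4.
That gives (4*12 + 11)/(4*1 + 1) = 59/5.
Compare the errors: |x - 12/1| = |95*1 - 12*8|/(8*1) = 1/8, and |x - 59/5| = |95*5 - 59*8|/(8*5) = 3/40.
Cross-multiplying, 3*8 = 24 < 40 = 1*40, so 3/40 is smaller: the intermediate fraction 59/5 is closer to x than 12/1.

59/5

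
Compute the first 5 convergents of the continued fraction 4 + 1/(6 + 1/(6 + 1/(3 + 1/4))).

Using the convergent recurrence p_i = a_i*p_{i-1} + p_{i-2}, q_i = a_i*q_{i-1} + q_{i-2} with p_{-2}=0, p_{-1}=1, q_{-2}=1, q_{-1}=0:
  i=0: a_0=4, p_0 = 4*1 + 0 = 4, q_0 = 4*0 + 1 = 1.
  i=1: a_1=6, p_1 = 6*4 + 1 = 25, q_1 = 6*1 + 0 = 6.
  i=2: a_2=6, p_2 = 6*25 + 4 = 154, q_2 = 6*6 + 1 = 37.
  i=3: a_3=3, p_3 = 3*154 + 25 = 487, q_3 = 3*37 + 6 = 117.
  i=4: a_4=4, p_4 = 4*487 + 154 = 2102, q_4 = 4*117 + 37 = 505.

4/1, 25/6, 154/37, 487/117, 2102/505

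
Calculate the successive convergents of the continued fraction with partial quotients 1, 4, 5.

Using the convergent recurrence p_i = a_i*p_{i-1} + p_{i-2}, q_i = a_i*q_{i-1} + q_{i-2} with p_{-2}=0, p_{-1}=1, q_{-2}=1, q_{-1}=0:
  i=0: a_0=1, p_0 = 1*1 + 0 = 1, q_0 = 1*0 + 1 = 1.
  i=1: a_1=4, p_1 = 4*1 + 1 = 5, q_1 = 4*1 + 0 = 4.
  i=2: a_2=5, p_2 = 5*5 + 1 = 26, q_2 = 5*4 + 1 = 21.

1/1, 5/4, 26/21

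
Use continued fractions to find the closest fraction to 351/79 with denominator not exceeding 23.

Expand x = 351/79 as a continued fraction with the Euclidean algorithm:
  351 = 4*79 + 35, so a_0 = 4.
  79 = 2*35 + 9, so a_1 = 2.
  35 = 3*9 + 8, so a_2 = 3.
  9 = 1*8 + 1, so a_3 = 1.
  8 = 8*1 + 0, so a_4 = 8.
so x = [4; 2, 3, 1, 8].
Convergents (p_i = a_i*p_{i-1} + p_{i-2}, q_i = a_i*q_{i-1} + q_{i-2} with p_{-2}=0, p_{-1}=1, q_{-2}=1, q_{-1}=0), until the denominator exceeds 23:
  i=0: a_0=4, p_0 = 4*1 + 0 = 4, q_0 = 4*0 + 1 = 1.
  i=1: a_1=2, p_1 = 2*4 + 1 = 9, q_1 = 2*1 + 0 = 2.
  i=2: a_2=3, p_2 = 3*9 + 4 = 31, q_2 = 3*2 + 1 = 7.
  i=3: a_3=1, p_3 = 1*31 + 9 = 40, q_3 = 1*7 + 2 = 9.
  i=4: a_4=8, p_4 = 8*40 + 31 = 351, q_4 = 8*9 + 7 = 79.
q_4 = 79 > 23, so the last convergent with denominator <= 23 is p_3/q_3 = 40/9.
The closest fraction with denominator <= 23 is either p_3/q_3 or the intermediate fraction (k*p_3 + p_2)/(k*q_3 + q_2) with the largest k >= 1 whose denominator stays <= 23; these approach x as k grows, and every other convergent or intermediate fraction in range is farther away.
Largest k: floor((23 - q_2)/q_3) = floor((23 - 7)/9) = 1.
That gives (1*40 + 31)/(1*9 + 7) = 71/16.
Compare the errors: |x - 40/9| = |351*9 - 40*79|/(79*9) = 1/711, and |x - 71/16| = |351*16 - 71*79|/(79*16) = 7/1264.
Cross-multiplying, 1*1264 = 1264 < 4977 = 7*711, so 1/711 is smaller: the convergent 40/9 is closer to x than 71/16.

40/9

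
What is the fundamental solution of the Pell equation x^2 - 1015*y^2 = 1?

(x, y) = (352871, 11076)

First expand sqrt(1015) as a continued fraction. With x_i = (sqrt(1015) + m_i)/d_i and (m_0, d_0) = (0, 1): a_0 = floor(sqrt(1015)) = 31, since 31^2 = 961 <= 1015 < 1024 = 32^2.
Iterate m_{i+1} = d_i*a_i - m_i, d_{i+1} = (1015 - m_{i+1}^2)/d_i, a_{i+1} = floor((a_0 + m_{i+1})/d_{i+1}):
  m_1 = 1*31 - 0 = 31, d_1 = (1015 - 31^2)/1 = 54/1 = 54, a_1 = floor((31 + 31)/54) = 1.
  m_2 = 54*1 - 31 = 23, d_2 = (1015 - 23^2)/54 = 486/54 = 9, a_2 = floor((31 + 23)/9) = 6.
  m_3 = 9*6 - 23 = 31, d_3 = (1015 - 31^2)/9 = 54/9 = 6, a_3 = floor((31 + 31)/6) = 10.
  m_4 = 6*10 - 31 = 29, d_4 = (1015 - 29^2)/6 = 174/6 = 29, a_4 = floor((31 + 29)/29) = 2.
  m_5 = 29*2 - 29 = 29, d_5 = (1015 - 29^2)/29 = 174/29 = 6, a_5 = floor((31 + 29)/6) = 10.
  m_6 = 6*10 - 29 = 31, d_6 = (1015 - 31^2)/6 = 54/6 = 9, a_6 = floor((31 + 31)/9) = 6.
  m_7 = 9*6 - 31 = 23, d_7 = (1015 - 23^2)/9 = 486/9 = 54, a_7 = floor((31 + 23)/54) = 1.
  m_8 = 54*1 - 23 = 31, d_8 = (1015 - 31^2)/54 = 54/54 = 1, a_8 = floor((31 + 31)/1) = 62.
  m_9 = 1*62 - 31 = 31, d_9 = (1015 - 31^2)/1 = 54/1 = 54: (m_9, d_9) = (m_1, d_1) = (31, 54), so from here the quotients repeat a_1, ..., a_8; the period length is 8.
So sqrt(1015) = [31; (1, 6, 10, 2, 10, 6, 1, 62)] with period length k = 8.
k is even, so the fundamental solution of x^2 - 1015y^2 = 1 is (p_{k-1}, q_{k-1}) = (p_7, q_7); compute convergents through index 7.
Convergents (p_i = a_i*p_{i-1} + p_{i-2}, q_i = a_i*q_{i-1} + q_{i-2} with p_{-2}=0, p_{-1}=1, q_{-2}=1, q_{-1}=0):
  i=0: a_0=31, p_0 = 31*1 + 0 = 31, q_0 = 31*0 + 1 = 1.
  i=1: a_1=1, p_1 = 1*31 + 1 = 32, q_1 = 1*1 + 0 = 1.
  i=2: a_2=6, p_2 = 6*32 + 31 = 223, q_2 = 6*1 + 1 = 7.
  i=3: a_3=10, p_3 = 10*223 + 32 = 2262, q_3 = 10*7 + 1 = 71.
  i=4: a_4=2, p_4 = 2*2262 + 223 = 4747, q_4 = 2*71 + 7 = 149.
  i=5: a_5=10, p_5 = 10*4747 + 2262 = 49732, q_5 = 10*149 + 71 = 1561.
  i=6: a_6=6, p_6 = 6*49732 + 4747 = 303139, q_6 = 6*1561 + 149 = 9515.
  i=7: a_7=1, p_7 = 1*303139 + 49732 = 352871, q_7 = 1*9515 + 1561 = 11076.
Check: 352871^2 - 1015*11076^2 = 124517942641 - 124517942640 = 1, so (x, y) = (352871, 11076) solves the equation, and by the theorem it is the least positive solution.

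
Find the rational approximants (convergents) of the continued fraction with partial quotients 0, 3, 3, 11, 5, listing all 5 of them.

Using the convergent recurrence p_i = a_i*p_{i-1} + p_{i-2}, q_i = a_i*q_{i-1} + q_{i-2} with p_{-2}=0, p_{-1}=1, q_{-2}=1, q_{-1}=0:
  i=0: a_0=0, p_0 = 0*1 + 0 = 0, q_0 = 0*0 + 1 = 1.
  i=1: a_1=3, p_1 = 3*0 + 1 = 1, q_1 = 3*1 + 0 = 3.
  i=2: a_2=3, p_2 = 3*1 + 0 = 3, q_2 = 3*3 + 1 = 10.
  i=3: a_3=11, p_3 = 11*3 + 1 = 34, q_3 = 11*10 + 3 = 113.
  i=4: a_4=5, p_4 = 5*34 + 3 = 173, q_4 = 5*113 + 10 = 575.

0/1, 1/3, 3/10, 34/113, 173/575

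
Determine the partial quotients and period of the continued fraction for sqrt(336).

[18; (3, 36)]

Write x_i = (sqrt(336) + m_i)/d_i with (m_0, d_0) = (0, 1). a_0 = floor(sqrt(336)) = 18, since 18^2 = 324 <= 336 < 361 = 19^2.
Iterate m_{i+1} = d_i*a_i - m_i, d_{i+1} = (336 - m_{i+1}^2)/d_i, a_{i+1} = floor((a_0 + m_{i+1})/d_{i+1}):
  m_1 = 1*18 - 0 = 18, d_1 = (336 - 18^2)/1 = 12/1 = 12, a_1 = floor((18 + 18)/12) = 3.
  m_2 = 12*3 - 18 = 18, d_2 = (336 - 18^2)/12 = 12/12 = 1, a_2 = floor((18 + 18)/1) = 36.
  m_3 = 1*36 - 18 = 18, d_3 = (336 - 18^2)/1 = 12/1 = 12: (m_3, d_3) = (m_1, d_1) = (18, 12), so from here the quotients repeat a_1, a_2; the period length is 2.
Hence the expansion of sqrt(336) is a_0 = 18 followed by the repeating block 3, 36 (period 2).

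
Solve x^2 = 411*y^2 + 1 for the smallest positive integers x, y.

First expand sqrt(411) as a continued fraction. With x_i = (sqrt(411) + m_i)/d_i and (m_0, d_0) = (0, 1): a_0 = floor(sqrt(411)) = 20, since 20^2 = 400 <= 411 < 441 = 21^2.
Iterate m_{i+1} = d_i*a_i - m_i, d_{i+1} = (411 - m_{i+1}^2)/d_i, a_{i+1} = floor((a_0 + m_{i+1})/d_{i+1}):
  m_1 = 1*20 - 0 = 20, d_1 = (411 - 20^2)/1 = 11/1 = 11, a_1 = floor((20 + 20)/11) = 3.
  m_2 = 11*3 - 20 = 13, d_2 = (411 - 13^2)/11 = 242/11 = 22, a_2 = floor((20 + 13)/22) = 1.
  m_3 = 22*1 - 13 = 9, d_3 = (411 - 9^2)/22 = 330/22 = 15, a_3 = floor((20 + 9)/15) = 1.
  m_4 = 15*1 - 9 = 6, d_4 = (411 - 6^2)/15 = 375/15 = 25, a_4 = floor((20 + 6)/25) = 1.
  m_5 = 25*1 - 6 = 19, d_5 = (411 - 19^2)/25 = 50/25 = 2, a_5 = floor((20 + 19)/2) = 19.
  m_6 = 2*19 - 19 = 19, d_6 = (411 - 19^2)/2 = 50/2 = 25, a_6 = floor((20 + 19)/25) = 1.
  m_7 = 25*1 - 19 = 6, d_7 = (411 - 6^2)/25 = 375/25 = 15, a_7 = floor((20 + 6)/15) = 1.
  m_8 = 15*1 - 6 = 9, d_8 = (411 - 9^2)/15 = 330/15 = 22, a_8 = floor((20 + 9)/22) = 1.
  m_9 = 22*1 - 9 = 13, d_9 = (411 - 13^2)/22 = 242/22 = 11, a_9 = floor((20 + 13)/11) = 3.
  m_10 = 11*3 - 13 = 20, d_10 = (411 - 20^2)/11 = 11/11 = 1, a_10 = floor((20 + 20)/1) = 40.
  m_11 = 1*40 - 20 = 20, d_11 = (411 - 20^2)/1 = 11/1 = 11: (m_11, d_11) = (m_1, d_1) = (20, 11), so from here the quotients repeat a_1, ..., a_10; the period length is 10.
So sqrt(411) = [20; (3, 1, 1, 1, 19, 1, 1, 1, 3, 40)] with period length k = 10.
k is even, so the fundamental solution of x^2 - 411y^2 = 1 is (p_{k-1}, q_{k-1}) = (p_9, q_9); compute convergents through index 9.
Convergents (p_i = a_i*p_{i-1} + p_{i-2}, q_i = a_i*q_{i-1} + q_{i-2} with p_{-2}=0, p_{-1}=1, q_{-2}=1, q_{-1}=0):
  i=0: a_0=20, p_0 = 20*1 + 0 = 20, q_0 = 20*0 + 1 = 1.
  i=1: a_1=3, p_1 = 3*20 + 1 = 61, q_1 = 3*1 + 0 = 3.
  i=2: a_2=1, p_2 = 1*61 + 20 = 81, q_2 = 1*3 + 1 = 4.
  i=3: a_3=1, p_3 = 1*81 + 61 = 142, q_3 = 1*4 + 3 = 7.
  i=4: a_4=1, p_4 = 1*142 + 81 = 223, q_4 = 1*7 + 4 = 11.
  i=5: a_5=19, p_5 = 19*223 + 142 = 4379, q_5 = 19*11 + 7 = 216.
  i=6: a_6=1, p_6 = 1*4379 + 223 = 4602, q_6 = 1*216 + 11 = 227.
  i=7: a_7=1, p_7 = 1*4602 + 4379 = 8981, q_7 = 1*227 + 216 = 443.
  i=8: a_8=1, p_8 = 1*8981 + 4602 = 13583, q_8 = 1*443 + 227 = 670.
  i=9: a_9=3, p_9 = 3*13583 + 8981 = 49730, q_9 = 3*670 + 443 = 2453.
Check: 49730^2 - 411*2453^2 = 2473072900 - 2473072899 = 1, so (x, y) = (49730, 2453) solves the equation, and by the theorem it is the least positive solution.

(x, y) = (49730, 2453)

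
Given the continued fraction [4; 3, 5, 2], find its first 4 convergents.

Using the convergent recurrence p_i = a_i*p_{i-1} + p_{i-2}, q_i = a_i*q_{i-1} + q_{i-2} with p_{-2}=0, p_{-1}=1, q_{-2}=1, q_{-1}=0:
  i=0: a_0=4, p_0 = 4*1 + 0 = 4, q_0 = 4*0 + 1 = 1.
  i=1: a_1=3, p_1 = 3*4 + 1 = 13, q_1 = 3*1 + 0 = 3.
  i=2: a_2=5, p_2 = 5*13 + 4 = 69, q_2 = 5*3 + 1 = 16.
  i=3: a_3=2, p_3 = 2*69 + 13 = 151, q_3 = 2*16 + 3 = 35.

4/1, 13/3, 69/16, 151/35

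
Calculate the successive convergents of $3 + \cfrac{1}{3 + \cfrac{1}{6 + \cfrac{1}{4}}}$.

3/1, 10/3, 63/19, 262/79

Using the convergent recurrence p_i = a_i*p_{i-1} + p_{i-2}, q_i = a_i*q_{i-1} + q_{i-2} with p_{-2}=0, p_{-1}=1, q_{-2}=1, q_{-1}=0:
  i=0: a_0=3, p_0 = 3*1 + 0 = 3, q_0 = 3*0 + 1 = 1.
  i=1: a_1=3, p_1 = 3*3 + 1 = 10, q_1 = 3*1 + 0 = 3.
  i=2: a_2=6, p_2 = 6*10 + 3 = 63, q_2 = 6*3 + 1 = 19.
  i=3: a_3=4, p_3 = 4*63 + 10 = 262, q_3 = 4*19 + 3 = 79.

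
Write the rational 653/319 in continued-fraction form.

Run the Euclidean algorithm on 653 and 319; the successive quotients are the partial quotients a_0, a_1, ... (each step inverts the fractional part left over by the previous one):
  653 = 2*319 + 15, so a_0 = 2.
  319 = 21*15 + 4, so a_1 = 21.
  15 = 3*4 + 3, so a_2 = 3.
  4 = 1*3 + 1, so a_3 = 1.
  3 = 3*1 + 0, so a_4 = 3.
The remainder reaches 0 after 5 divisions, so the expansion has 5 partial quotients, read off in order.

[2; 21, 3, 1, 3]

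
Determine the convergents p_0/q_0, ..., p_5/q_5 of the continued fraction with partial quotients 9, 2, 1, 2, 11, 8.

9/1, 19/2, 28/3, 75/8, 853/91, 6899/736

Using the convergent recurrence p_i = a_i*p_{i-1} + p_{i-2}, q_i = a_i*q_{i-1} + q_{i-2} with p_{-2}=0, p_{-1}=1, q_{-2}=1, q_{-1}=0:
  i=0: a_0=9, p_0 = 9*1 + 0 = 9, q_0 = 9*0 + 1 = 1.
  i=1: a_1=2, p_1 = 2*9 + 1 = 19, q_1 = 2*1 + 0 = 2.
  i=2: a_2=1, p_2 = 1*19 + 9 = 28, q_2 = 1*2 + 1 = 3.
  i=3: a_3=2, p_3 = 2*28 + 19 = 75, q_3 = 2*3 + 2 = 8.
  i=4: a_4=11, p_4 = 11*75 + 28 = 853, q_4 = 11*8 + 3 = 91.
  i=5: a_5=8, p_5 = 8*853 + 75 = 6899, q_5 = 8*91 + 8 = 736.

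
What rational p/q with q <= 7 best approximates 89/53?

5/3

Expand x = 89/53 as a continued fraction with the Euclidean algorithm:
  89 = 1*53 + 36, so a_0 = 1.
  53 = 1*36 + 17, so a_1 = 1.
  36 = 2*17 + 2, so a_2 = 2.
  17 = 8*2 + 1, so a_3 = 8.
  2 = 2*1 + 0, so a_4 = 2.
so x = [1; 1, 2, 8, 2].
Convergents (p_i = a_i*p_{i-1} + p_{i-2}, q_i = a_i*q_{i-1} + q_{i-2} with p_{-2}=0, p_{-1}=1, q_{-2}=1, q_{-1}=0), until the denominator exceeds 7:
  i=0: a_0=1, p_0 = 1*1 + 0 = 1, q_0 = 1*0 + 1 = 1.
  i=1: a_1=1, p_1 = 1*1 + 1 = 2, q_1 = 1*1 + 0 = 1.
  i=2: a_2=2, p_2 = 2*2 + 1 = 5, q_2 = 2*1 + 1 = 3.
  i=3: a_3=8, p_3 = 8*5 + 2 = 42, q_3 = 8*3 + 1 = 25.
q_3 = 25 > 7, so the last convergent with denominator <= 7 is p_2/q_2 = 5/3.
The closest fraction with denominator <= 7 is either p_2/q_2 or the intermediate fraction (k*p_2 + p_1)/(k*q_2 + q_1) with the largest k >= 1 whose denominator stays <= 7; these approach x as k grows, and every other convergent or intermediate fraction in range is farther away.
Largest k: floor((7 - q_1)/q_2) = floor((7 - 1)/3) = 2.
That gives (2*5 + 2)/(2*3 + 1) = 12/7.
Compare the errors: |x - 5/3| = |89*3 - 5*53|/(53*3) = 2/159, and |x - 12/7| = |89*7 - 12*53|/(53*7) = 13/371.
Cross-multiplying, 2*371 = 742 < 2067 = 13*159, so 2/159 is smaller: the convergent 5/3 is closer to x than 12/7.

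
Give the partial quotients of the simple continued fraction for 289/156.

Run the Euclidean algorithm on 289 and 156; the successive quotients are the partial quotients a_0, a_1, ... (each step inverts the fractional part left over by the previous one):
  289 = 1*156 + 133, so a_0 = 1.
  156 = 1*133 + 23, so a_1 = 1.
  133 = 5*23 + 18, so a_2 = 5.
  23 = 1*18 + 5, so a_3 = 1.
  18 = 3*5 + 3, so a_4 = 3.
  5 = 1*3 + 2, so a_5 = 1.
  3 = 1*2 + 1, so a_6 = 1.
  2 = 2*1 + 0, so a_7 = 2.
The remainder reaches 0 after 8 divisions, so the expansion has 8 partial quotients, read off in order.

[1; 1, 5, 1, 3, 1, 1, 2]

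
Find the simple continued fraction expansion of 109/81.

[1; 2, 1, 8, 3]

Run the Euclidean algorithm on 109 and 81; the successive quotients are the partial quotients a_0, a_1, ... (each step inverts the fractional part left over by the previous one):
  109 = 1*81 + 28, so a_0 = 1.
  81 = 2*28 + 25, so a_1 = 2.
  28 = 1*25 + 3, so a_2 = 1.
  25 = 8*3 + 1, so a_3 = 8.
  3 = 3*1 + 0, so a_4 = 3.
The remainder reaches 0 after 5 divisions, so the expansion has 5 partial quotients, read off in order.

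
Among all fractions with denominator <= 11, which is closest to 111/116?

1/1

Expand x = 111/116 as a continued fraction with the Euclidean algorithm:
  111 = 0*116 + 111, so a_0 = 0.
  116 = 1*111 + 5, so a_1 = 1.
  111 = 22*5 + 1, so a_2 = 22.
  5 = 5*1 + 0, so a_3 = 5.
so x = [0; 1, 22, 5].
Convergents (p_i = a_i*p_{i-1} + p_{i-2}, q_i = a_i*q_{i-1} + q_{i-2} with p_{-2}=0, p_{-1}=1, q_{-2}=1, q_{-1}=0), until the denominator exceeds 11:
  i=0: a_0=0, p_0 = 0*1 + 0 = 0, q_0 = 0*0 + 1 = 1.
  i=1: a_1=1, p_1 = 1*0 + 1 = 1, q_1 = 1*1 + 0 = 1.
  i=2: a_2=22, p_2 = 22*1 + 0 = 22, q_2 = 22*1 + 1 = 23.
q_2 = 23 > 11, so the last convergent with denominator <= 11 is p_1/q_1 = 1/1.
The closest fraction with denominator <= 11 is either p_1/q_1 or the intermediate fraction (k*p_1 + p_0)/(k*q_1 + q_0) with the largest k >= 1 whose denominator stays <= 11; these approach x as k grows, and every other convergent or intermediate fraction in range is farther away.
Largest k: floor((11 - q_0)/q_1) = floor((11 - 1)/1) = 10.
That gives (10*1 + 0)/(10*1 + 1) = 10/11.
Compare the errors: |x - 1/1| = |111*1 - 1*116|/(116*1) = 5/116, and |x - 10/11| = |111*11 - 10*116|/(116*11) = 61/1276.
Cross-multiplying, 5*1276 = 6380 < 7076 = 61*116, so 5/116 is smaller: the convergent 1/1 is closer to x than 10/11.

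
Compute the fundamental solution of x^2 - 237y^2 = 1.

First expand sqrt(237) as a continued fraction. With x_i = (sqrt(237) + m_i)/d_i and (m_0, d_0) = (0, 1): a_0 = floor(sqrt(237)) = 15, since 15^2 = 225 <= 237 < 256 = 16^2.
Iterate m_{i+1} = d_i*a_i - m_i, d_{i+1} = (237 - m_{i+1}^2)/d_i, a_{i+1} = floor((a_0 + m_{i+1})/d_{i+1}):
  m_1 = 1*15 - 0 = 15, d_1 = (237 - 15^2)/1 = 12/1 = 12, a_1 = floor((15 + 15)/12) = 2.
  m_2 = 12*2 - 15 = 9, d_2 = (237 - 9^2)/12 = 156/12 = 13, a_2 = floor((15 + 9)/13) = 1.
  m_3 = 13*1 - 9 = 4, d_3 = (237 - 4^2)/13 = 221/13 = 17, a_3 = floor((15 + 4)/17) = 1.
  m_4 = 17*1 - 4 = 13, d_4 = (237 - 13^2)/17 = 68/17 = 4, a_4 = floor((15 + 13)/4) = 7.
  m_5 = 4*7 - 13 = 15, d_5 = (237 - 15^2)/4 = 12/4 = 3, a_5 = floor((15 + 15)/3) = 10.
  m_6 = 3*10 - 15 = 15, d_6 = (237 - 15^2)/3 = 12/3 = 4, a_6 = floor((15 + 15)/4) = 7.
  m_7 = 4*7 - 15 = 13, d_7 = (237 - 13^2)/4 = 68/4 = 17, a_7 = floor((15 + 13)/17) = 1.
  m_8 = 17*1 - 13 = 4, d_8 = (237 - 4^2)/17 = 221/17 = 13, a_8 = floor((15 + 4)/13) = 1.
  m_9 = 13*1 - 4 = 9, d_9 = (237 - 9^2)/13 = 156/13 = 12, a_9 = floor((15 + 9)/12) = 2.
  m_10 = 12*2 - 9 = 15, d_10 = (237 - 15^2)/12 = 12/12 = 1, a_10 = floor((15 + 15)/1) = 30.
  m_11 = 1*30 - 15 = 15, d_11 = (237 - 15^2)/1 = 12/1 = 12: (m_11, d_11) = (m_1, d_1) = (15, 12), so from here the quotients repeat a_1, ..., a_10; the period length is 10.
So sqrt(237) = [15; (2, 1, 1, 7, 10, 7, 1, 1, 2, 30)] with period length k = 10.
k is even, so the fundamental solution of x^2 - 237y^2 = 1 is (p_{k-1}, q_{k-1}) = (p_9, q_9); compute convergents through index 9.
Convergents (p_i = a_i*p_{i-1} + p_{i-2}, q_i = a_i*q_{i-1} + q_{i-2} with p_{-2}=0, p_{-1}=1, q_{-2}=1, q_{-1}=0):
  i=0: a_0=15, p_0 = 15*1 + 0 = 15, q_0 = 15*0 + 1 = 1.
  i=1: a_1=2, p_1 = 2*15 + 1 = 31, q_1 = 2*1 + 0 = 2.
  i=2: a_2=1, p_2 = 1*31 + 15 = 46, q_2 = 1*2 + 1 = 3.
  i=3: a_3=1, p_3 = 1*46 + 31 = 77, q_3 = 1*3 + 2 = 5.
  i=4: a_4=7, p_4 = 7*77 + 46 = 585, q_4 = 7*5 + 3 = 38.
  i=5: a_5=10, p_5 = 10*585 + 77 = 5927, q_5 = 10*38 + 5 = 385.
  i=6: a_6=7, p_6 = 7*5927 + 585 = 42074, q_6 = 7*385 + 38 = 2733.
  i=7: a_7=1, p_7 = 1*42074 + 5927 = 48001, q_7 = 1*2733 + 385 = 3118.
  i=8: a_8=1, p_8 = 1*48001 + 42074 = 90075, q_8 = 1*3118 + 2733 = 5851.
  i=9: a_9=2, p_9 = 2*90075 + 48001 = 228151, q_9 = 2*5851 + 3118 = 14820.
Check: 228151^2 - 237*14820^2 = 52052878801 - 52052878800 = 1, so (x, y) = (228151, 14820) solves the equation, and by the theorem it is the least positive solution.

(x, y) = (228151, 14820)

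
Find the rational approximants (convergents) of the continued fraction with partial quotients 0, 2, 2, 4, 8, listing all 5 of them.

0/1, 1/2, 2/5, 9/22, 74/181

Using the convergent recurrence p_i = a_i*p_{i-1} + p_{i-2}, q_i = a_i*q_{i-1} + q_{i-2} with p_{-2}=0, p_{-1}=1, q_{-2}=1, q_{-1}=0:
  i=0: a_0=0, p_0 = 0*1 + 0 = 0, q_0 = 0*0 + 1 = 1.
  i=1: a_1=2, p_1 = 2*0 + 1 = 1, q_1 = 2*1 + 0 = 2.
  i=2: a_2=2, p_2 = 2*1 + 0 = 2, q_2 = 2*2 + 1 = 5.
  i=3: a_3=4, p_3 = 4*2 + 1 = 9, q_3 = 4*5 + 2 = 22.
  i=4: a_4=8, p_4 = 8*9 + 2 = 74, q_4 = 8*22 + 5 = 181.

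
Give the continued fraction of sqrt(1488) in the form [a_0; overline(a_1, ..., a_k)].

Write x_i = (sqrt(1488) + m_i)/d_i with (m_0, d_0) = (0, 1). a_0 = floor(sqrt(1488)) = 38, since 38^2 = 1444 <= 1488 < 1521 = 39^2.
Iterate m_{i+1} = d_i*a_i - m_i, d_{i+1} = (1488 - m_{i+1}^2)/d_i, a_{i+1} = floor((a_0 + m_{i+1})/d_{i+1}):
  m_1 = 1*38 - 0 = 38, d_1 = (1488 - 38^2)/1 = 44/1 = 44, a_1 = floor((38 + 38)/44) = 1.
  m_2 = 44*1 - 38 = 6, d_2 = (1488 - 6^2)/44 = 1452/44 = 33, a_2 = floor((38 + 6)/33) = 1.
  m_3 = 33*1 - 6 = 27, d_3 = (1488 - 27^2)/33 = 759/33 = 23, a_3 = floor((38 + 27)/23) = 2.
  m_4 = 23*2 - 27 = 19, d_4 = (1488 - 19^2)/23 = 1127/23 = 49, a_4 = floor((38 + 19)/49) = 1.
  m_5 = 49*1 - 19 = 30, d_5 = (1488 - 30^2)/49 = 588/49 = 12, a_5 = floor((38 + 30)/12) = 5.
  m_6 = 12*5 - 30 = 30, d_6 = (1488 - 30^2)/12 = 588/12 = 49, a_6 = floor((38 + 30)/49) = 1.
  m_7 = 49*1 - 30 = 19, d_7 = (1488 - 19^2)/49 = 1127/49 = 23, a_7 = floor((38 + 19)/23) = 2.
  m_8 = 23*2 - 19 = 27, d_8 = (1488 - 27^2)/23 = 759/23 = 33, a_8 = floor((38 + 27)/33) = 1.
  m_9 = 33*1 - 27 = 6, d_9 = (1488 - 6^2)/33 = 1452/33 = 44, a_9 = floor((38 + 6)/44) = 1.
  m_10 = 44*1 - 6 = 38, d_10 = (1488 - 38^2)/44 = 44/44 = 1, a_10 = floor((38 + 38)/1) = 76.
  m_11 = 1*76 - 38 = 38, d_11 = (1488 - 38^2)/1 = 44/1 = 44: (m_11, d_11) = (m_1, d_1) = (38, 44), so from here the quotients repeat a_1, ..., a_10; the period length is 10.
Hence the expansion of sqrt(1488) is a_0 = 38 followed by the repeating block 1, 1, 2, 1, 5, 1, 2, 1, 1, 76 (period 10).

[38; overline(1, 1, 2, 1, 5, 1, 2, 1, 1, 76)]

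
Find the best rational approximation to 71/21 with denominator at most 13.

44/13

Expand x = 71/21 as a continued fraction with the Euclidean algorithm:
  71 = 3*21 + 8, so a_0 = 3.
  21 = 2*8 + 5, so a_1 = 2.
  8 = 1*5 + 3, so a_2 = 1.
  5 = 1*3 + 2, so a_3 = 1.
  3 = 1*2 + 1, so a_4 = 1.
  2 = 2*1 + 0, so a_5 = 2.
so x = [3; 2, 1, 1, 1, 2].
Convergents (p_i = a_i*p_{i-1} + p_{i-2}, q_i = a_i*q_{i-1} + q_{i-2} with p_{-2}=0, p_{-1}=1, q_{-2}=1, q_{-1}=0), until the denominator exceeds 13:
  i=0: a_0=3, p_0 = 3*1 + 0 = 3, q_0 = 3*0 + 1 = 1.
  i=1: a_1=2, p_1 = 2*3 + 1 = 7, q_1 = 2*1 + 0 = 2.
  i=2: a_2=1, p_2 = 1*7 + 3 = 10, q_2 = 1*2 + 1 = 3.
  i=3: a_3=1, p_3 = 1*10 + 7 = 17, q_3 = 1*3 + 2 = 5.
  i=4: a_4=1, p_4 = 1*17 + 10 = 27, q_4 = 1*5 + 3 = 8.
  i=5: a_5=2, p_5 = 2*27 + 17 = 71, q_5 = 2*8 + 5 = 21.
q_5 = 21 > 13, so the last convergent with denominator <= 13 is p_4/q_4 = 27/8.
The closest fraction with denominator <= 13 is either p_4/q_4 or the intermediate fraction (k*p_4 + p_3)/(k*q_4 + q_3) with the largest k >= 1 whose denominator stays <= 13; these approach x as k grows, and every other convergent or intermediate fraction in range is farther away.
Largest k: floor((13 - q_3)/q_4) = floor((13 - 5)/8) = 1.
That gives (1*27 + 17)/(1*8 + 5) = 44/13.
Compare the errors: |x - 27/8| = |71*8 - 27*21|/(21*8) = 1/168, and |x - 44/13| = |71*13 - 44*21|/(21*13) = 1/273.
Cross-multiplying, 1*168 = 168 < 273 = 1*273, so 1/273 is smaller: the intermediate fraction 44/13 is closer to x than 27/8.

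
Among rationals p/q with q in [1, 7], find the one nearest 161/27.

6/1

Expand x = 161/27 as a continued fraction with the Euclidean algorithm:
  161 = 5*27 + 26, so a_0 = 5.
  27 = 1*26 + 1, so a_1 = 1.
  26 = 26*1 + 0, so a_2 = 26.
so x = [5; 1, 26].
Convergents (p_i = a_i*p_{i-1} + p_{i-2}, q_i = a_i*q_{i-1} + q_{i-2} with p_{-2}=0, p_{-1}=1, q_{-2}=1, q_{-1}=0), until the denominator exceeds 7:
  i=0: a_0=5, p_0 = 5*1 + 0 = 5, q_0 = 5*0 + 1 = 1.
  i=1: a_1=1, p_1 = 1*5 + 1 = 6, q_1 = 1*1 + 0 = 1.
  i=2: a_2=26, p_2 = 26*6 + 5 = 161, q_2 = 26*1 + 1 = 27.
q_2 = 27 > 7, so the last convergent with denominator <= 7 is p_1/q_1 = 6/1.
The closest fraction with denominator <= 7 is either p_1/q_1 or the intermediate fraction (k*p_1 + p_0)/(k*q_1 + q_0) with the largest k >= 1 whose denominator stays <= 7; these approach x as k grows, and every other convergent or intermediate fraction in range is farther away.
Largest k: floor((7 - q_0)/q_1) = floor((7 - 1)/1) = 6.
That gives (6*6 + 5)/(6*1 + 1) = 41/7.
Compare the errors: |x - 6/1| = |161*1 - 6*27|/(27*1) = 1/27, and |x - 41/7| = |161*7 - 41*27|/(27*7) = 20/189.
Cross-multiplying, 1*189 = 189 < 540 = 20*27, so 1/27 is smaller: the convergent 6/1 is closer to x than 41/7.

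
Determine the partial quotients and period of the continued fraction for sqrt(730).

Write x_i = (sqrt(730) + m_i)/d_i with (m_0, d_0) = (0, 1). a_0 = floor(sqrt(730)) = 27, since 27^2 = 729 <= 730 < 784 = 28^2.
Iterate m_{i+1} = d_i*a_i - m_i, d_{i+1} = (730 - m_{i+1}^2)/d_i, a_{i+1} = floor((a_0 + m_{i+1})/d_{i+1}):
  m_1 = 1*27 - 0 = 27, d_1 = (730 - 27^2)/1 = 1/1 = 1, a_1 = floor((27 + 27)/1) = 54.
  m_2 = 1*54 - 27 = 27, d_2 = (730 - 27^2)/1 = 1/1 = 1: (m_2, d_2) = (m_1, d_1) = (27, 1), so from here the quotient a_1 repeats; the period length is 1.
Hence the expansion of sqrt(730) is a_0 = 27 followed by the repeating block 54 (period 1).

[27; (54)]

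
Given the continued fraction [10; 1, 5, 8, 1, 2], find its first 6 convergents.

10/1, 11/1, 65/6, 531/49, 596/55, 1723/159

Using the convergent recurrence p_i = a_i*p_{i-1} + p_{i-2}, q_i = a_i*q_{i-1} + q_{i-2} with p_{-2}=0, p_{-1}=1, q_{-2}=1, q_{-1}=0:
  i=0: a_0=10, p_0 = 10*1 + 0 = 10, q_0 = 10*0 + 1 = 1.
  i=1: a_1=1, p_1 = 1*10 + 1 = 11, q_1 = 1*1 + 0 = 1.
  i=2: a_2=5, p_2 = 5*11 + 10 = 65, q_2 = 5*1 + 1 = 6.
  i=3: a_3=8, p_3 = 8*65 + 11 = 531, q_3 = 8*6 + 1 = 49.
  i=4: a_4=1, p_4 = 1*531 + 65 = 596, q_4 = 1*49 + 6 = 55.
  i=5: a_5=2, p_5 = 2*596 + 531 = 1723, q_5 = 2*55 + 49 = 159.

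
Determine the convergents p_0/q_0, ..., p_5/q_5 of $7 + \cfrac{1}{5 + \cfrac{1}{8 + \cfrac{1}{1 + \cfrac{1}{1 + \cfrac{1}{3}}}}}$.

7/1, 36/5, 295/41, 331/46, 626/87, 2209/307

Using the convergent recurrence p_i = a_i*p_{i-1} + p_{i-2}, q_i = a_i*q_{i-1} + q_{i-2} with p_{-2}=0, p_{-1}=1, q_{-2}=1, q_{-1}=0:
  i=0: a_0=7, p_0 = 7*1 + 0 = 7, q_0 = 7*0 + 1 = 1.
  i=1: a_1=5, p_1 = 5*7 + 1 = 36, q_1 = 5*1 + 0 = 5.
  i=2: a_2=8, p_2 = 8*36 + 7 = 295, q_2 = 8*5 + 1 = 41.
  i=3: a_3=1, p_3 = 1*295 + 36 = 331, q_3 = 1*41 + 5 = 46.
  i=4: a_4=1, p_4 = 1*331 + 295 = 626, q_4 = 1*46 + 41 = 87.
  i=5: a_5=3, p_5 = 3*626 + 331 = 2209, q_5 = 3*87 + 46 = 307.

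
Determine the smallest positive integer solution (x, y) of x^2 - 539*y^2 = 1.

First expand sqrt(539) as a continued fraction. With x_i = (sqrt(539) + m_i)/d_i and (m_0, d_0) = (0, 1): a_0 = floor(sqrt(539)) = 23, since 23^2 = 529 <= 539 < 576 = 24^2.
Iterate m_{i+1} = d_i*a_i - m_i, d_{i+1} = (539 - m_{i+1}^2)/d_i, a_{i+1} = floor((a_0 + m_{i+1})/d_{i+1}):
  m_1 = 1*23 - 0 = 23, d_1 = (539 - 23^2)/1 = 10/1 = 10, a_1 = floor((23 + 23)/10) = 4.
  m_2 = 10*4 - 23 = 17, d_2 = (539 - 17^2)/10 = 250/10 = 25, a_2 = floor((23 + 17)/25) = 1.
  m_3 = 25*1 - 17 = 8, d_3 = (539 - 8^2)/25 = 475/25 = 19, a_3 = floor((23 + 8)/19) = 1.
  m_4 = 19*1 - 8 = 11, d_4 = (539 - 11^2)/19 = 418/19 = 22, a_4 = floor((23 + 11)/22) = 1.
  m_5 = 22*1 - 11 = 11, d_5 = (539 - 11^2)/22 = 418/22 = 19, a_5 = floor((23 + 11)/19) = 1.
  m_6 = 19*1 - 11 = 8, d_6 = (539 - 8^2)/19 = 475/19 = 25, a_6 = floor((23 + 8)/25) = 1.
  m_7 = 25*1 - 8 = 17, d_7 = (539 - 17^2)/25 = 250/25 = 10, a_7 = floor((23 + 17)/10) = 4.
  m_8 = 10*4 - 17 = 23, d_8 = (539 - 23^2)/10 = 10/10 = 1, a_8 = floor((23 + 23)/1) = 46.
  m_9 = 1*46 - 23 = 23, d_9 = (539 - 23^2)/1 = 10/1 = 10: (m_9, d_9) = (m_1, d_1) = (23, 10), so from here the quotients repeat a_1, ..., a_8; the period length is 8.
So sqrt(539) = [23; (4, 1, 1, 1, 1, 1, 4, 46)] with period length k = 8.
k is even, so the fundamental solution of x^2 - 539y^2 = 1 is (p_{k-1}, q_{k-1}) = (p_7, q_7); compute convergents through index 7.
Convergents (p_i = a_i*p_{i-1} + p_{i-2}, q_i = a_i*q_{i-1} + q_{i-2} with p_{-2}=0, p_{-1}=1, q_{-2}=1, q_{-1}=0):
  i=0: a_0=23, p_0 = 23*1 + 0 = 23, q_0 = 23*0 + 1 = 1.
  i=1: a_1=4, p_1 = 4*23 + 1 = 93, q_1 = 4*1 + 0 = 4.
  i=2: a_2=1, p_2 = 1*93 + 23 = 116, q_2 = 1*4 + 1 = 5.
  i=3: a_3=1, p_3 = 1*116 + 93 = 209, q_3 = 1*5 + 4 = 9.
  i=4: a_4=1, p_4 = 1*209 + 116 = 325, q_4 = 1*9 + 5 = 14.
  i=5: a_5=1, p_5 = 1*325 + 209 = 534, q_5 = 1*14 + 9 = 23.
  i=6: a_6=1, p_6 = 1*534 + 325 = 859, q_6 = 1*23 + 14 = 37.
  i=7: a_7=4, p_7 = 4*859 + 534 = 3970, q_7 = 4*37 + 23 = 171.
Check: 3970^2 - 539*171^2 = 15760900 - 15760899 = 1, so (x, y) = (3970, 171) solves the equation, and by the theorem it is the least positive solution.

(x, y) = (3970, 171)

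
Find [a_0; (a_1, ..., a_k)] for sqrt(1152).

Write x_i = (sqrt(1152) + m_i)/d_i with (m_0, d_0) = (0, 1). a_0 = floor(sqrt(1152)) = 33, since 33^2 = 1089 <= 1152 < 1156 = 34^2.
Iterate m_{i+1} = d_i*a_i - m_i, d_{i+1} = (1152 - m_{i+1}^2)/d_i, a_{i+1} = floor((a_0 + m_{i+1})/d_{i+1}):
  m_1 = 1*33 - 0 = 33, d_1 = (1152 - 33^2)/1 = 63/1 = 63, a_1 = floor((33 + 33)/63) = 1.
  m_2 = 63*1 - 33 = 30, d_2 = (1152 - 30^2)/63 = 252/63 = 4, a_2 = floor((33 + 30)/4) = 15.
  m_3 = 4*15 - 30 = 30, d_3 = (1152 - 30^2)/4 = 252/4 = 63, a_3 = floor((33 + 30)/63) = 1.
  m_4 = 63*1 - 30 = 33, d_4 = (1152 - 33^2)/63 = 63/63 = 1, a_4 = floor((33 + 33)/1) = 66.
  m_5 = 1*66 - 33 = 33, d_5 = (1152 - 33^2)/1 = 63/1 = 63: (m_5, d_5) = (m_1, d_1) = (33, 63), so from here the quotients repeat a_1, ..., a_4; the period length is 4.
Hence the expansion of sqrt(1152) is a_0 = 33 followed by the repeating block 1, 15, 1, 66 (period 4).

[33; (1, 15, 1, 66)]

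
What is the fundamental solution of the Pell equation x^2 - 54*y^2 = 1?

First expand sqrt(54) as a continued fraction. With x_i = (sqrt(54) + m_i)/d_i and (m_0, d_0) = (0, 1): a_0 = floor(sqrt(54)) = 7, since 7^2 = 49 <= 54 < 64 = 8^2.
Iterate m_{i+1} = d_i*a_i - m_i, d_{i+1} = (54 - m_{i+1}^2)/d_i, a_{i+1} = floor((a_0 + m_{i+1})/d_{i+1}):
  m_1 = 1*7 - 0 = 7, d_1 = (54 - 7^2)/1 = 5/1 = 5, a_1 = floor((7 + 7)/5) = 2.
  m_2 = 5*2 - 7 = 3, d_2 = (54 - 3^2)/5 = 45/5 = 9, a_2 = floor((7 + 3)/9) = 1.
  m_3 = 9*1 - 3 = 6, d_3 = (54 - 6^2)/9 = 18/9 = 2, a_3 = floor((7 + 6)/2) = 6.
  m_4 = 2*6 - 6 = 6, d_4 = (54 - 6^2)/2 = 18/2 = 9, a_4 = floor((7 + 6)/9) = 1.
  m_5 = 9*1 - 6 = 3, d_5 = (54 - 3^2)/9 = 45/9 = 5, a_5 = floor((7 + 3)/5) = 2.
  m_6 = 5*2 - 3 = 7, d_6 = (54 - 7^2)/5 = 5/5 = 1, a_6 = floor((7 + 7)/1) = 14.
  m_7 = 1*14 - 7 = 7, d_7 = (54 - 7^2)/1 = 5/1 = 5: (m_7, d_7) = (m_1, d_1) = (7, 5), so from here the quotients repeat a_1, ..., a_6; the period length is 6.
So sqrt(54) = [7; (2, 1, 6, 1, 2, 14)] with period length k = 6.
k is even, so the fundamental solution of x^2 - 54y^2 = 1 is (p_{k-1}, q_{k-1}) = (p_5, q_5); compute convergents through index 5.
Convergents (p_i = a_i*p_{i-1} + p_{i-2}, q_i = a_i*q_{i-1} + q_{i-2} with p_{-2}=0, p_{-1}=1, q_{-2}=1, q_{-1}=0):
  i=0: a_0=7, p_0 = 7*1 + 0 = 7, q_0 = 7*0 + 1 = 1.
  i=1: a_1=2, p_1 = 2*7 + 1 = 15, q_1 = 2*1 + 0 = 2.
  i=2: a_2=1, p_2 = 1*15 + 7 = 22, q_2 = 1*2 + 1 = 3.
  i=3: a_3=6, p_3 = 6*22 + 15 = 147, q_3 = 6*3 + 2 = 20.
  i=4: a_4=1, p_4 = 1*147 + 22 = 169, q_4 = 1*20 + 3 = 23.
  i=5: a_5=2, p_5 = 2*169 + 147 = 485, q_5 = 2*23 + 20 = 66.
Check: 485^2 - 54*66^2 = 235225 - 235224 = 1, so (x, y) = (485, 66) solves the equation, and by the theorem it is the least positive solution.

(x, y) = (485, 66)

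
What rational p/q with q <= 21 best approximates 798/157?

Expand x = 798/157 as a continued fraction with the Euclidean algorithm:
  798 = 5*157 + 13, so a_0 = 5.
  157 = 12*13 + 1, so a_1 = 12.
  13 = 13*1 + 0, so a_2 = 13.
so x = [5; 12, 13].
Convergents (p_i = a_i*p_{i-1} + p_{i-2}, q_i = a_i*q_{i-1} + q_{i-2} with p_{-2}=0, p_{-1}=1, q_{-2}=1, q_{-1}=0), until the denominator exceeds 21:
  i=0: a_0=5, p_0 = 5*1 + 0 = 5, q_0 = 5*0 + 1 = 1.
  i=1: a_1=12, p_1 = 12*5 + 1 = 61, q_1 = 12*1 + 0 = 12.
  i=2: a_2=13, p_2 = 13*61 + 5 = 798, q_2 = 13*12 + 1 = 157.
q_2 = 157 > 21, so the last convergent with denominator <= 21 is p_1/q_1 = 61/12.
The closest fraction with denominator <= 21 is either p_1/q_1 or the intermediate fraction (k*p_1 + p_0)/(k*q_1 + q_0) with the largest k >= 1 whose denominator stays <= 21; these approach x as k grows, and every other convergent or intermediate fraction in range is farther away.
Largest k: floor((21 - q_0)/q_1) = floor((21 - 1)/12) = 1.
That gives (1*61 + 5)/(1*12 + 1) = 66/13.
Compare the errors: |x - 61/12| = |798*12 - 61*157|/(157*12) = 1/1884, and |x - 66/13| = |798*13 - 66*157|/(157*13) = 12/2041.
Cross-multiplying, 1*2041 = 2041 < 22608 = 12*1884, so 1/1884 is smaller: the convergent 61/12 is closer to x than 66/13.

61/12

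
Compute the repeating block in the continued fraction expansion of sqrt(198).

[14; (14, 28)]

Write x_i = (sqrt(198) + m_i)/d_i with (m_0, d_0) = (0, 1). a_0 = floor(sqrt(198)) = 14, since 14^2 = 196 <= 198 < 225 = 15^2.
Iterate m_{i+1} = d_i*a_i - m_i, d_{i+1} = (198 - m_{i+1}^2)/d_i, a_{i+1} = floor((a_0 + m_{i+1})/d_{i+1}):
  m_1 = 1*14 - 0 = 14, d_1 = (198 - 14^2)/1 = 2/1 = 2, a_1 = floor((14 + 14)/2) = 14.
  m_2 = 2*14 - 14 = 14, d_2 = (198 - 14^2)/2 = 2/2 = 1, a_2 = floor((14 + 14)/1) = 28.
  m_3 = 1*28 - 14 = 14, d_3 = (198 - 14^2)/1 = 2/1 = 2: (m_3, d_3) = (m_1, d_1) = (14, 2), so from here the quotients repeat a_1, a_2; the period length is 2.
Hence the expansion of sqrt(198) is a_0 = 14 followed by the repeating block 14, 28 (period 2).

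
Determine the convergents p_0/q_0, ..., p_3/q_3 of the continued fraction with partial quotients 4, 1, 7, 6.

Using the convergent recurrence p_i = a_i*p_{i-1} + p_{i-2}, q_i = a_i*q_{i-1} + q_{i-2} with p_{-2}=0, p_{-1}=1, q_{-2}=1, q_{-1}=0:
  i=0: a_0=4, p_0 = 4*1 + 0 = 4, q_0 = 4*0 + 1 = 1.
  i=1: a_1=1, p_1 = 1*4 + 1 = 5, q_1 = 1*1 + 0 = 1.
  i=2: a_2=7, p_2 = 7*5 + 4 = 39, q_2 = 7*1 + 1 = 8.
  i=3: a_3=6, p_3 = 6*39 + 5 = 239, q_3 = 6*8 + 1 = 49.

4/1, 5/1, 39/8, 239/49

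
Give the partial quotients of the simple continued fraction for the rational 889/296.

Run the Euclidean algorithm on 889 and 296; the successive quotients are the partial quotients a_0, a_1, ... (each step inverts the fractional part left over by the previous one):
  889 = 3*296 + 1, so a_0 = 3.
  296 = 296*1 + 0, so a_1 = 296.
The remainder reaches 0 after 2 divisions, so the expansion has 2 partial quotients, read off in order.

[3; 296]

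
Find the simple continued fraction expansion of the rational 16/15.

Run the Euclidean algorithm on 16 and 15; the successive quotients are the partial quotients a_0, a_1, ... (each step inverts the fractional part left over by the previous one):
  16 = 1*15 + 1, so a_0 = 1.
  15 = 15*1 + 0, so a_1 = 15.
The remainder reaches 0 after 2 divisions, so the expansion has 2 partial quotients, read off in order.

[1; 15]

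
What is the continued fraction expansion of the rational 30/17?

Run the Euclidean algorithm on 30 and 17; the successive quotients are the partial quotients a_0, a_1, ... (each step inverts the fractional part left over by the previous one):
  30 = 1*17 + 13, so a_0 = 1.
  17 = 1*13 + 4, so a_1 = 1.
  13 = 3*4 + 1, so a_2 = 3.
  4 = 4*1 + 0, so a_3 = 4.
The remainder reaches 0 after 4 divisions, so the expansion has 4 partial quotients, read off in order.

[1; 1, 3, 4]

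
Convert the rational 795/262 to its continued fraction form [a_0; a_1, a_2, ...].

[3; 29, 9]

Run the Euclidean algorithm on 795 and 262; the successive quotients are the partial quotients a_0, a_1, ... (each step inverts the fractional part left over by the previous one):
  795 = 3*262 + 9, so a_0 = 3.
  262 = 29*9 + 1, so a_1 = 29.
  9 = 9*1 + 0, so a_2 = 9.
The remainder reaches 0 after 3 divisions, so the expansion has 3 partial quotients, read off in order.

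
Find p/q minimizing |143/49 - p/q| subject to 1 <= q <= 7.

Expand x = 143/49 as a continued fraction with the Euclidean algorithm:
  143 = 2*49 + 45, so a_0 = 2.
  49 = 1*45 + 4, so a_1 = 1.
  45 = 11*4 + 1, so a_2 = 11.
  4 = 4*1 + 0, so a_3 = 4.
so x = [2; 1, 11, 4].
Convergents (p_i = a_i*p_{i-1} + p_{i-2}, q_i = a_i*q_{i-1} + q_{i-2} with p_{-2}=0, p_{-1}=1, q_{-2}=1, q_{-1}=0), until the denominator exceeds 7:
  i=0: a_0=2, p_0 = 2*1 + 0 = 2, q_0 = 2*0 + 1 = 1.
  i=1: a_1=1, p_1 = 1*2 + 1 = 3, q_1 = 1*1 + 0 = 1.
  i=2: a_2=11, p_2 = 11*3 + 2 = 35, q_2 = 11*1 + 1 = 12.
q_2 = 12 > 7, so the last convergent with denominator <= 7 is p_1/q_1 = 3/1.
The closest fraction with denominator <= 7 is either p_1/q_1 or the intermediate fraction (k*p_1 + p_0)/(k*q_1 + q_0) with the largest k >= 1 whose denominator stays <= 7; these approach x as k grows, and every other convergent or intermediate fraction in range is farther away.
Largest k: floor((7 - q_0)/q_1) = floor((7 - 1)/1) = 6.
That gives (6*3 + 2)/(6*1 + 1) = 20/7.
Compare the errors: |x - 3/1| = |143*1 - 3*49|/(49*1) = 4/49, and |x - 20/7| = |143*7 - 20*49|/(49*7) = 21/343.
Cross-multiplying, 21*49 = 1029 < 1372 = 4*343, so 21/343 is smaller: the intermediate fraction 20/7 is closer to x than 3/1.

20/7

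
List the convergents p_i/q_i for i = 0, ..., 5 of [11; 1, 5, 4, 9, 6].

Using the convergent recurrence p_i = a_i*p_{i-1} + p_{i-2}, q_i = a_i*q_{i-1} + q_{i-2} with p_{-2}=0, p_{-1}=1, q_{-2}=1, q_{-1}=0:
  i=0: a_0=11, p_0 = 11*1 + 0 = 11, q_0 = 11*0 + 1 = 1.
  i=1: a_1=1, p_1 = 1*11 + 1 = 12, q_1 = 1*1 + 0 = 1.
  i=2: a_2=5, p_2 = 5*12 + 11 = 71, q_2 = 5*1 + 1 = 6.
  i=3: a_3=4, p_3 = 4*71 + 12 = 296, q_3 = 4*6 + 1 = 25.
  i=4: a_4=9, p_4 = 9*296 + 71 = 2735, q_4 = 9*25 + 6 = 231.
  i=5: a_5=6, p_5 = 6*2735 + 296 = 16706, q_5 = 6*231 + 25 = 1411.

11/1, 12/1, 71/6, 296/25, 2735/231, 16706/1411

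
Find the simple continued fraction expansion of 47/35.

Run the Euclidean algorithm on 47 and 35; the successive quotients are the partial quotients a_0, a_1, ... (each step inverts the fractional part left over by the previous one):
  47 = 1*35 + 12, so a_0 = 1.
  35 = 2*12 + 11, so a_1 = 2.
  12 = 1*11 + 1, so a_2 = 1.
  11 = 11*1 + 0, so a_3 = 11.
The remainder reaches 0 after 4 divisions, so the expansion has 4 partial quotients, read off in order.

[1; 2, 1, 11]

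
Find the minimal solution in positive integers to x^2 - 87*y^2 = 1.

First expand sqrt(87) as a continued fraction. With x_i = (sqrt(87) + m_i)/d_i and (m_0, d_0) = (0, 1): a_0 = floor(sqrt(87)) = 9, since 9^2 = 81 <= 87 < 100 = 10^2.
Iterate m_{i+1} = d_i*a_i - m_i, d_{i+1} = (87 - m_{i+1}^2)/d_i, a_{i+1} = floor((a_0 + m_{i+1})/d_{i+1}):
  m_1 = 1*9 - 0 = 9, d_1 = (87 - 9^2)/1 = 6/1 = 6, a_1 = floor((9 + 9)/6) = 3.
  m_2 = 6*3 - 9 = 9, d_2 = (87 - 9^2)/6 = 6/6 = 1, a_2 = floor((9 + 9)/1) = 18.
  m_3 = 1*18 - 9 = 9, d_3 = (87 - 9^2)/1 = 6/1 = 6: (m_3, d_3) = (m_1, d_1) = (9, 6), so from here the quotients repeat a_1, a_2; the period length is 2.
So sqrt(87) = [9; (3, 18)] with period length k = 2.
k is even, so the fundamental solution of x^2 - 87y^2 = 1 is (p_{k-1}, q_{k-1}) = (p_1, q_1); compute convergents through index 1.
Convergents (p_i = a_i*p_{i-1} + p_{i-2}, q_i = a_i*q_{i-1} + q_{i-2} with p_{-2}=0, p_{-1}=1, q_{-2}=1, q_{-1}=0):
  i=0: a_0=9, p_0 = 9*1 + 0 = 9, q_0 = 9*0 + 1 = 1.
  i=1: a_1=3, p_1 = 3*9 + 1 = 28, q_1 = 3*1 + 0 = 3.
Check: 28^2 - 87*3^2 = 784 - 783 = 1, so (x, y) = (28, 3) solves the equation, and by the theorem it is the least positive solution.

(x, y) = (28, 3)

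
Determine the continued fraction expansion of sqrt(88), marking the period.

[9; (2, 1, 1, 1, 2, 18)]

Write x_i = (sqrt(88) + m_i)/d_i with (m_0, d_0) = (0, 1). a_0 = floor(sqrt(88)) = 9, since 9^2 = 81 <= 88 < 100 = 10^2.
Iterate m_{i+1} = d_i*a_i - m_i, d_{i+1} = (88 - m_{i+1}^2)/d_i, a_{i+1} = floor((a_0 + m_{i+1})/d_{i+1}):
  m_1 = 1*9 - 0 = 9, d_1 = (88 - 9^2)/1 = 7/1 = 7, a_1 = floor((9 + 9)/7) = 2.
  m_2 = 7*2 - 9 = 5, d_2 = (88 - 5^2)/7 = 63/7 = 9, a_2 = floor((9 + 5)/9) = 1.
  m_3 = 9*1 - 5 = 4, d_3 = (88 - 4^2)/9 = 72/9 = 8, a_3 = floor((9 + 4)/8) = 1.
  m_4 = 8*1 - 4 = 4, d_4 = (88 - 4^2)/8 = 72/8 = 9, a_4 = floor((9 + 4)/9) = 1.
  m_5 = 9*1 - 4 = 5, d_5 = (88 - 5^2)/9 = 63/9 = 7, a_5 = floor((9 + 5)/7) = 2.
  m_6 = 7*2 - 5 = 9, d_6 = (88 - 9^2)/7 = 7/7 = 1, a_6 = floor((9 + 9)/1) = 18.
  m_7 = 1*18 - 9 = 9, d_7 = (88 - 9^2)/1 = 7/1 = 7: (m_7, d_7) = (m_1, d_1) = (9, 7), so from here the quotients repeat a_1, ..., a_6; the period length is 6.
Hence the expansion of sqrt(88) is a_0 = 9 followed by the repeating block 2, 1, 1, 1, 2, 18 (period 6).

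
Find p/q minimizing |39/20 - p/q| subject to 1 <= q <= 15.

Expand x = 39/20 as a continued fraction with the Euclidean algorithm:
  39 = 1*20 + 19, so a_0 = 1.
  20 = 1*19 + 1, so a_1 = 1.
  19 = 19*1 + 0, so a_2 = 19.
so x = [1; 1, 19].
Convergents (p_i = a_i*p_{i-1} + p_{i-2}, q_i = a_i*q_{i-1} + q_{i-2} with p_{-2}=0, p_{-1}=1, q_{-2}=1, q_{-1}=0), until the denominator exceeds 15:
  i=0: a_0=1, p_0 = 1*1 + 0 = 1, q_0 = 1*0 + 1 = 1.
  i=1: a_1=1, p_1 = 1*1 + 1 = 2, q_1 = 1*1 + 0 = 1.
  i=2: a_2=19, p_2 = 19*2 + 1 = 39, q_2 = 19*1 + 1 = 20.
q_2 = 20 > 15, so the last convergent with denominator <= 15 is p_1/q_1 = 2/1.
The closest fraction with denominator <= 15 is either p_1/q_1 or the intermediate fraction (k*p_1 + p_0)/(k*q_1 + q_0) with the largest k >= 1 whose denominator stays <= 15; these approach x as k grows, and every other convergent or intermediate fraction in range is farther away.
Largest k: floor((15 - q_0)/q_1) = floor((15 - 1)/1) = 14.
That gives (14*2 + 1)/(14*1 + 1) = 29/15.
Compare the errors: |x - 2/1| = |39*1 - 2*20|/(20*1) = 1/20, and |x - 29/15| = |39*15 - 29*20|/(20*15) = 5/300.
Cross-multiplying, 5*20 = 100 < 300 = 1*300, so 5/300 is smaller: the intermediate fraction 29/15 is closer to x than 2/1.

29/15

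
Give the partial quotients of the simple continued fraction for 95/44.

[2; 6, 3, 2]

Run the Euclidean algorithm on 95 and 44; the successive quotients are the partial quotients a_0, a_1, ... (each step inverts the fractional part left over by the previous one):
  95 = 2*44 + 7, so a_0 = 2.
  44 = 6*7 + 2, so a_1 = 6.
  7 = 3*2 + 1, so a_2 = 3.
  2 = 2*1 + 0, so a_3 = 2.
The remainder reaches 0 after 4 divisions, so the expansion has 4 partial quotients, read off in order.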